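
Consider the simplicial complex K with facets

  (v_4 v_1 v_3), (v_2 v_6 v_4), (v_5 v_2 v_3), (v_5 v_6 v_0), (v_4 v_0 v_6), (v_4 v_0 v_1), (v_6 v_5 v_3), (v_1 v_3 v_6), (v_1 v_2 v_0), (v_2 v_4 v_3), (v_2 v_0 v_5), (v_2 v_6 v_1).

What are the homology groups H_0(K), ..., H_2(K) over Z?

H_0 ≅ Z,  H_1 ≅ Z/2,  H_2 = 0.

K has 7 vertices, 18 edges, 12 triangles.
rank ∂_0 = 0, rank ∂_1 = 6 ⇒ b_0 = 7 − 0 − 6 = 1; all invariant factors of ∂_1 are 1 so no torsion. So H_0 = Z.
rank ∂_1 = 6, rank ∂_2 = 12 ⇒ b_1 = 18 − 6 − 12 = 0; ∂_2 has invariant factor(s) [2] giving torsion. So H_1 = Z/2.
rank ∂_2 = 12, rank ∂_3 = 0 ⇒ b_2 = 12 − 12 − 0 = 0. So H_2 = 0.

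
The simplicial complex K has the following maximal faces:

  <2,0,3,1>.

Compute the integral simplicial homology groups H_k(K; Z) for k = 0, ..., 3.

Fix the vertex order 0 < 1 < 2 < 3 and write every simplex with vertices in increasing order. Then dim K = 3 and the simplices of K are:

  0-simplices (4): [0], [1], [2], [3]
  1-simplices (6): [0,1], [0,2], [0,3], [1,2], [1,3], [2,3]
  2-simplices (4): [0,1,2], [0,1,3], [0,2,3], [1,2,3]
  3-simplices (1): [0,1,2,3]

Hence C_0 ≅ Z^4, C_1 ≅ Z^6, C_2 ≅ Z^4, C_3 ≅ Z^1.

The boundary map ∂_1: C_1 → C_0 sends each edge [p,q] (with p < q) to q − p.
The 4×6 boundary matrix has rank 3 and Smith normal form diag(1,1,1).

∂_2: C_2 → C_1 sends each 2-simplex [p,q,r] to [q,r] − [p,r] + [p,q]. For instance
  ∂[1,2,3] = [2,3] − [1,3] + [1,2],
  ∂[0,1,2] = [1,2] − [0,2] + [0,1].
The 6×4 boundary matrix has rank 3 and Smith normal form diag(1,1,1).

The boundary map ∂_3: C_3 → C_2 sends each 3-simplex σ to the alternating sum Σ_i (−1)^i (σ with its i-th vertex removed). For instance
  ∂[0,1,2,3] = [1,2,3] − [0,2,3] + [0,1,3] − [0,1,2].
The resulting 4×1 matrix has rank 1, and its Smith normal form has invariant factors (1).

From H_k ≅ ker(∂_k) / im(∂_{k+1}) we obtain:

  H_0: rank C_0 − rank ∂_1 = 4 − 3 = 1, and the invariant factors of ∂_1 are all 1, so H_0 = Z.
  H_1: rank ker ∂_1 − rank ∂_2 = (6 − 3) − 3 = 0, and the invariant factors of ∂_2 are all 1, so H_1 = 0.
  H_2: rank ker ∂_2 − rank ∂_3 = (4 − 3) − 1 = 0, and the invariant factors of ∂_3 are all 1, so H_2 = 0.
  H_3: rank ker ∂_3 − rank ∂_4 = (1 − 1) − 0 = 0, and there is no ∂_4, so H_3 = 0.

(K is a triangulation of the 3-simplex.)

H_0 ≅ Z,  H_1 = 0,  H_2 = 0,  H_3 = 0.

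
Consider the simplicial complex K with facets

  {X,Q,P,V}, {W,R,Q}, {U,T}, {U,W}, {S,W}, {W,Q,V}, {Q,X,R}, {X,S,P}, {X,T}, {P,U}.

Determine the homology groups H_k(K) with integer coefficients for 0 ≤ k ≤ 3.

Take the total order P < Q < R < S < T < U < V < W < X on the vertex set. Then K (dimension 3) consists of the simplices:

  0-simplices (9): P, Q, R, S, T, U, V, W, X
  1-simplices (18): PQ, PS, PU, PV, PX, QR, QV, QW, QX, RW, RX, SW, SX, TU, TX, UW, VW, VX
  2-simplices (8): PQV, PQX, PSX, PVX, QRW, QRX, QVW, QVX
  3-simplices (1): PQVX

Hence C_0 ≅ Z^9, C_1 ≅ Z^18, C_2 ≅ Z^8, C_3 ≅ Z^1.

Boundary ∂_1: C_1 → C_0 is given by ∂[p,q] = [q] − [p].
The resulting 9×18 matrix has rank 8, and its Smith normal form has invariant factors (1,1,1,1,1,1,1,1).

The boundary map ∂_2: C_2 → C_1 maps a triangle to the signed sum of its edges. For instance
  ∂QVW = VW − QW + QV,
  ∂PQV = QV − PV + PQ.
This gives a 18×8 integer matrix of rank 7; reducing to Smith normal form yields diagonal entries (1,1,1,1,1,1,1).

The boundary map ∂_3: C_3 → C_2 sends each 3-simplex σ to the alternating sum Σ_i (−1)^i (σ with its i-th vertex removed). For instance
  ∂PQVX = QVX − PVX + PQX − PQV.
The 8×1 boundary matrix has rank 1 and Smith normal form diag(1).

Computing H_k = (kernel of ∂_k) / (image of ∂_{k+1}):

  H_0: rank C_0 − rank ∂_1 = 9 − 8 = 1, and the invariant factors of ∂_1 are all 1, so H_0 = Z.
  H_1: rank ker ∂_1 − rank ∂_2 = (18 − 8) − 7 = 3, and the invariant factors of ∂_2 are all 1, so H_1 = Z^3.
  H_2: rank ker ∂_2 − rank ∂_3 = (8 − 7) − 1 = 0, and the invariant factors of ∂_3 are all 1, so H_2 = 0.
  H_3: rank ker ∂_3 − rank ∂_4 = (1 − 1) − 0 = 0, and there is no ∂_4, so H_3 = 0.

As a check, the Euler characteristic is 9 − 18 + 8 − 1 = -2, which agrees with 1 − 3 + 0 − 0 = -2.

H_0 = Z,  H_1 = Z^3,  H_2 = 0,  H_3 = 0.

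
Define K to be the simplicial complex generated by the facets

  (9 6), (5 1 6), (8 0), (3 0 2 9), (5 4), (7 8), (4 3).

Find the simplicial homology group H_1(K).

H_1 ≅ Z.

Take the total order 0 < 1 < 2 < 3 < 4 < 5 < 6 < 7 < 8 < 9 on the vertex set. Then K (dimension 3) consists of the simplices:

  0-simplices (10): [0], [1], [2], [3], [4], [5], [6], [7], [8], [9]
  1-simplices (14): [0,2], [0,3], [0,8], [0,9], [1,5], [1,6], [2,3], [2,9], [3,4], [3,9], [4,5], [5,6], [6,9], [7,8]
  2-simplices (5): [0,2,3], [0,2,9], [0,3,9], [1,5,6], [2,3,9]
  3-simplices (1): [0,2,3,9]

Hence C_0 ≅ Z^10, C_1 ≅ Z^14, C_2 ≅ Z^5, C_3 ≅ Z^1.

Boundary ∂_1: C_1 → C_0 maps an edge to its endpoints' difference, ∂[p,q] = q − p. For instance
  ∂[0,2] = [2] − [0].
This gives a 10×14 integer matrix of rank 9; reducing to Smith normal form yields diagonal entries (1,1,1,1,1,1,1,1,1).

Boundary ∂_2: C_2 → C_1 sends each 2-simplex [p,q,r] to [q,r] − [p,r] + [p,q]. For instance
  ∂[2,3,9] = [3,9] − [2,9] + [2,3],
  ∂[0,2,9] = [2,9] − [0,9] + [0,2].
The resulting 14×5 matrix has rank 4, and its Smith normal form has invariant factors (1,1,1,1).

Boundary ∂_3: C_3 → C_2 sends each 3-simplex σ to the alternating sum Σ_i (−1)^i (σ with its i-th vertex removed). For instance
  ∂[0,2,3,9] = [2,3,9] − [0,3,9] + [0,2,9] − [0,2,3].
The 5×1 boundary matrix has rank 1 and Smith normal form diag(1).

From H_k ≅ ker(∂_k) / im(∂_{k+1}) we obtain:

  H_1: rank ker ∂_1 − rank ∂_2 = (14 − 9) − 4 = 1, and the invariant factors of ∂_2 are all 1, so H_1 = Z.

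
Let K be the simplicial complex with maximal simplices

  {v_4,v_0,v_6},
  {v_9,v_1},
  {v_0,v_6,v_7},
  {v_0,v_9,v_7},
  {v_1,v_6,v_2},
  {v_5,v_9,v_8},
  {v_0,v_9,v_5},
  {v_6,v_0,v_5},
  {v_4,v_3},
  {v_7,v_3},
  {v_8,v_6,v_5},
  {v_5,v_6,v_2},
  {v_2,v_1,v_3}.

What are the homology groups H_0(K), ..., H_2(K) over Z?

H_0 ≅ Z,  H_1 ≅ Z^3,  H_2 = 0.

Order the vertices as v_0 < v_1 < v_2 < v_3 < v_4 < v_5 < v_6 < v_7 < v_8 < v_9. Listing each simplex with vertices in this order, K has dimension 2 with simplices:

  0-simplices (10): [v_0], [v_1], [v_2], [v_3], [v_4], [v_5], [v_6], [v_7], [v_8], [v_9]
  1-simplices (22): (22 of them)
  2-simplices (10): [v_0,v_4,v_6], [v_0,v_5,v_6], [v_0,v_5,v_9], [v_0,v_6,v_7], [v_0,v_7,v_9], [v_1,v_2,v_3], [v_1,v_2,v_6], [v_2,v_5,v_6], [v_5,v_6,v_8], [v_5,v_8,v_9]

Hence C_0 ≅ Z^10, C_1 ≅ Z^22, C_2 ≅ Z^10.

Boundary ∂_1: C_1 → C_0 sends each edge [p,q] (with p < q) to q − p.
The 10×22 boundary matrix has rank 9 and Smith normal form diag(1,1,1,1,1,1,1,1,1).

The boundary map ∂_2: C_2 → C_1 sends each 2-simplex [p,q,r] to [q,r] − [p,r] + [p,q]. For instance
  ∂[v_1,v_2,v_3] = [v_2,v_3] − [v_1,v_3] + [v_1,v_2],
  ∂[v_0,v_4,v_6] = [v_4,v_6] − [v_0,v_6] + [v_0,v_4].
As a 22×10 matrix over Z this has rank 10, with invariant factors (1,1,1,1,1,1,1,1,1,1).

Computing H_k = (kernel of ∂_k) / (image of ∂_{k+1}):

  H_0: rank C_0 − rank ∂_1 = 10 − 9 = 1, and the invariant factors of ∂_1 are all 1, so H_0 = Z.
  H_1: rank ker ∂_1 − rank ∂_2 = (22 − 9) − 10 = 3, and the invariant factors of ∂_2 are all 1, so H_1 = Z^3.
  H_2: rank ker ∂_2 − rank ∂_3 = (10 − 10) − 0 = 0, and there is no ∂_3, so H_2 = 0.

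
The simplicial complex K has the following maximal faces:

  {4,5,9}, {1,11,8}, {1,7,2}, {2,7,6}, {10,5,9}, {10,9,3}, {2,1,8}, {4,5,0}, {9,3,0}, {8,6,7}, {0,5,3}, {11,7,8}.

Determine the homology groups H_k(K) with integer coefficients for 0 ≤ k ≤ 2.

H_0 = Z^2,  H_1 = Z^2,  H_2 = 0.

We work with the vertex ordering 0 < 1 < 2 < 3 < 4 < 5 < 6 < 7 < 8 < 9 < 10 < 11. The simplices of K, each written with vertices in increasing order, are:

  0-simplices (12): [0], [1], [2], [3], [4], [5], [6], [7], [8], [9], [10], [11]
  1-simplices (24): (24 of them)
  2-simplices (12): [0,3,5], [0,3,9], [0,4,5], [1,2,7], [1,2,8], [1,8,11], [2,6,7], [3,9,10], [4,5,9], [5,9,10], [6,7,8], [7,8,11]

giving chain groups C_0 ≅ Z^12, C_1 ≅ Z^24, C_2 ≅ Z^12.

∂_1: C_1 → C_0 is given by ∂[p,q] = [q] − [p].
This gives a 12×24 integer matrix of rank 10; reducing to Smith normal form yields diagonal entries (1,1,1,1,1,1,1,1,1,1).

Boundary ∂_2: C_2 → C_1 sends each 2-simplex [p,q,r] to [q,r] − [p,r] + [p,q]. For instance
  ∂[0,3,9] = [3,9] − [0,9] + [0,3],
  ∂[4,5,9] = [5,9] − [4,9] + [4,5].
As a 24×12 matrix over Z this has rank 12, with invariant factors (1,1,1,1,1,1,1,1,1,1,1,1).

Computing H_k = (kernel of ∂_k) / (image of ∂_{k+1}):

  H_0: rank C_0 − rank ∂_1 = 12 − 10 = 2, and the invariant factors of ∂_1 are all 1, so H_0 ≅ Z^2.
  H_1: rank ker ∂_1 − rank ∂_2 = (24 − 10) − 12 = 2, and the invariant factors of ∂_2 are all 1, so H_1 ≅ Z^2.
  H_2: rank ker ∂_2 − rank ∂_3 = (12 − 12) − 0 = 0, and there is no ∂_3, so H_2 ≅ 0.

(K is a triangulation of the disjoint union of the cylinder S^1 x I and the cylinder S^1 x I.)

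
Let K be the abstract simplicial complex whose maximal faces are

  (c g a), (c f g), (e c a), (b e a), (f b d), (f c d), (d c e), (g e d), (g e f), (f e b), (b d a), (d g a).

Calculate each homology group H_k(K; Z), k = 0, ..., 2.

H_0 ≅ Z,  H_1 ≅ Z/2Z,  H_2 = 0.

Order the vertices as a < b < c < d < e < f < g. Listing each simplex with vertices in this order, K has dimension 2 with simplices:

  0-simplices (7): a, b, c, d, e, f, g
  1-simplices (18): ab, ac, ad, ae, ag, bd, be, bf, cd, ce, cf, cg, de, df, dg, ef, eg, fg
  2-simplices (12): abd, abe, ace, acg, adg, bdf, bef, cde, cdf, cfg, deg, efg

Hence C_0 ≅ Z^7, C_1 ≅ Z^18, C_2 ≅ Z^12.

∂_1: C_1 → C_0 maps an edge to its endpoints' difference, ∂[p,q] = q − p. For instance
  ∂df = f − d.
As a 7×18 matrix over Z this has rank 6, with invariant factors (1,1,1,1,1,1).

∂_2: C_2 → C_1 sends each 2-simplex [p,q,r] to [q,r] − [p,r] + [p,q]. For instance
  ∂efg = fg − eg + ef,
  ∂deg = eg − dg + de.
The 18×12 boundary matrix has rank 12 and Smith normal form diag(1,1,1,1,1,1,1,1,1,1,1,2).

Now H_k = ker ∂_k / im ∂_{k+1}, so:

  H_0: rank C_0 − rank ∂_1 = 7 − 6 = 1, and the invariant factors of ∂_1 are all 1, so H_0 = Z.
  H_1: rank ker ∂_1 − rank ∂_2 = (18 − 6) − 12 = 0, and ∂_2 has invariant factor 2 > 1, so H_1 = Z/2Z.
  H_2: rank ker ∂_2 − rank ∂_3 = (12 − 12) − 0 = 0, and there is no ∂_3, so H_2 = 0.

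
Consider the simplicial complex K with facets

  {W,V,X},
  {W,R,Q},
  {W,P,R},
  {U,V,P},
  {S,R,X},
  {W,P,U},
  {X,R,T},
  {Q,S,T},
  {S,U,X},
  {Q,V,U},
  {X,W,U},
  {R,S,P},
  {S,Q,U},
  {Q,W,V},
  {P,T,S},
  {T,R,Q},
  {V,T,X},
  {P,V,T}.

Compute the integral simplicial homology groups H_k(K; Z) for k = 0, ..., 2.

H_0 ≅ Z,  H_1 ≅ Z ⊕ Z_2,  H_2 = 0.

Fix the vertex order P < Q < R < S < T < U < V < W < X and write every simplex with vertices in increasing order. Then dim K = 2 and the simplices of K are:

  0-simplices (9): P, Q, R, S, T, U, V, W, X
  1-simplices (27): PR, PS, PT, PU, PV, PW, QR, QS, QT, QU, QV, QW, RS, RT, RW, RX, ST, SU, SX, TV, TX, UV, UW, UX, VW, VX, WX
  2-simplices (18): PRS, PRW, PST, PTV, PUV, PUW, QRT, QRW, QST, QSU, QUV, QVW, RSX, RTX, SUX, TVX, UWX, VWX

Hence C_0 ≅ Z^9, C_1 ≅ Z^27, C_2 ≅ Z^18.

∂_1: C_1 → C_0 maps an edge to its endpoints' difference, ∂[p,q] = q − p.
As a 9×27 matrix over Z this has rank 8, with invariant factors (1,1,1,1,1,1,1,1).

∂_2: C_2 → C_1 maps a triangle to the signed sum of its edges. For instance
  ∂PRW = RW − PW + PR,
  ∂PTV = TV − PV + PT.
This gives a 27×18 integer matrix of rank 18; reducing to Smith normal form yields diagonal entries (1,1,1,1,1,1,1,1,1,1,1,1,1,1,1,1,1,2).

From H_k ≅ ker(∂_k) / im(∂_{k+1}) we obtain:

  H_0: rank C_0 − rank ∂_1 = 9 − 8 = 1, and the invariant factors of ∂_1 are all 1, so H_0 ≅ Z.
  H_1: rank ker ∂_1 − rank ∂_2 = (27 − 8) − 18 = 1, and ∂_2 has invariant factor 2 > 1, so H_1 ≅ Z ⊕ Z_2.
  H_2: rank ker ∂_2 − rank ∂_3 = (18 − 18) − 0 = 0, and there is no ∂_3, so H_2 ≅ 0.

As a check, the Euler characteristic is 9 − 27 + 18 = 0, which agrees with 1 − 1 + 0 = 0.
(K is a triangulation of the Klein bottle.)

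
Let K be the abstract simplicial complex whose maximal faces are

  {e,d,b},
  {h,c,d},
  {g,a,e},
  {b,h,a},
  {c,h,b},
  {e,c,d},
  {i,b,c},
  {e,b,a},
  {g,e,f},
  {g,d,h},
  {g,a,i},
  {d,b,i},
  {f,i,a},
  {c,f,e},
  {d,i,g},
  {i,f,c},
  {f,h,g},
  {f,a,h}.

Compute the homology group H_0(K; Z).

H_0 ≅ Z.

K has 9 vertices, 27 edges, 18 triangles.
rank ∂_0 = 0, rank ∂_1 = 8 ⇒ b_0 = 9 − 0 − 8 = 1; all invariant factors of ∂_1 are 1 so no torsion. So H_0 ≅ Z.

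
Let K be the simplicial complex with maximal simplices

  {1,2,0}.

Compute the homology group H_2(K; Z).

H_2 ≅ 0.

Take the total order 0 < 1 < 2 on the vertex set. Then K (dimension 2) consists of the simplices:

  0-simplices (3): [0], [1], [2]
  1-simplices (3): [0,1], [0,2], [1,2]
  2-simplices (1): [0,1,2]

so the chain groups are C_0 ≅ Z^3, C_1 ≅ Z^3, C_2 ≅ Z^1.

The boundary map ∂_1: C_1 → C_0 is given by ∂[p,q] = [q] − [p].
This gives a 3×3 integer matrix of rank 2; reducing to Smith normal form yields diagonal entries (1,1).

The boundary map ∂_2: C_2 → C_1 maps a triangle to the signed sum of its edges. For instance
  ∂[0,1,2] = [1,2] − [0,2] + [0,1].
As a 3×1 matrix over Z this has rank 1, with invariant factors (1).

Now H_k = ker ∂_k / im ∂_{k+1}, so:

  H_2: rank ker ∂_2 − rank ∂_3 = (1 − 1) − 0 = 0, and there is no ∂_3, so H_2 ≅ 0.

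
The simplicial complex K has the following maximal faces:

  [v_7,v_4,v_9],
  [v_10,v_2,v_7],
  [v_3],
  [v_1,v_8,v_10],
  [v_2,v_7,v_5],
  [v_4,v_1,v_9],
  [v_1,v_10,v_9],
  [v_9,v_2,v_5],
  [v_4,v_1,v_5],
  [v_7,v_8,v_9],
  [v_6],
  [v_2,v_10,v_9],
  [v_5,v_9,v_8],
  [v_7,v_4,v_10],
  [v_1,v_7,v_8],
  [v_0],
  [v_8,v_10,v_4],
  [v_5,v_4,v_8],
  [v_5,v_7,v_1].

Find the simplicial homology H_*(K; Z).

We work with the vertex ordering v_0 < v_1 < v_2 < v_3 < v_4 < v_5 < v_6 < v_7 < v_8 < v_9 < v_10. The simplices of K, each written with vertices in increasing order, are:

  0-simplices (11): [v_0], [v_1], [v_2], [v_3], [v_4], [v_5], [v_6], [v_7], [v_8], [v_9], [v_10]
  1-simplices (24): (24 of them)
  2-simplices (16): (16 of them)

giving chain groups C_0 ≅ Z^11, C_1 ≅ Z^24, C_2 ≅ Z^16.

The boundary map ∂_1: C_1 → C_0 maps an edge to its endpoints' difference, ∂[p,q] = q − p. For instance
  ∂[v_8,v_10] = [v_10] − [v_8].
The 11×24 boundary matrix has rank 7 and Smith normal form diag(1,1,1,1,1,1,1).

∂_2: C_2 → C_1 sends each 2-simplex [p,q,r] to [q,r] − [p,r] + [p,q]. For instance
  ∂[v_1,v_7,v_8] = [v_7,v_8] − [v_1,v_8] + [v_1,v_7],
  ∂[v_1,v_9,v_10] = [v_9,v_10] − [v_1,v_10] + [v_1,v_9].
The resulting 24×16 matrix has rank 15, and its Smith normal form has invariant factors (1,1,1,1,1,1,1,1,1,1,1,1,1,1,1).

Computing H_k = (kernel of ∂_k) / (image of ∂_{k+1}):

  H_0: rank C_0 − rank ∂_1 = 11 − 7 = 4, and the invariant factors of ∂_1 are all 1, so H_0 = Z^4.
  H_1: rank ker ∂_1 − rank ∂_2 = (24 − 7) − 15 = 2, and the invariant factors of ∂_2 are all 1, so H_1 = Z^2.
  H_2: rank ker ∂_2 − rank ∂_3 = (16 − 15) − 0 = 1, and there is no ∂_3, so H_2 = Z.

As a check, the Euler characteristic is 11 − 24 + 16 = 3, which agrees with 4 − 2 + 1 = 3.

H_0 = Z^4,  H_1 = Z^2,  H_2 = Z.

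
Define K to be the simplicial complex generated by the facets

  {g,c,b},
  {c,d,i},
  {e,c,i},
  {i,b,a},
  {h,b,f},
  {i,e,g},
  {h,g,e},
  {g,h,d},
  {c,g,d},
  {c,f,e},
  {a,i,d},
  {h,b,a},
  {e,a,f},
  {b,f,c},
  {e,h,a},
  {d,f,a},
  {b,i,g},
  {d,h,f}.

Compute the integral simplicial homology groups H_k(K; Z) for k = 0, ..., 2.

Fix the vertex order a < b < c < d < e < f < g < h < i and write every simplex with vertices in increasing order. Then dim K = 2 and the simplices of K are:

  0-simplices (9): a, b, c, d, e, f, g, h, i
  1-simplices (27): ab, ad, ae, af, ah, ai, bc, bf, bg, bh, bi, cd, ce, cf, cg, ci, df, dg, dh, di, ef, eg, eh, ei, fh, gh, gi
  2-simplices (18): abh, abi, adf, adi, aef, aeh, bcf, bcg, bfh, bgi, cdg, cdi, cef, cei, dfh, dgh, egh, egi

Hence C_0 ≅ Z^9, C_1 ≅ Z^27, C_2 ≅ Z^18.

∂_1: C_1 → C_0 maps an edge to its endpoints' difference, ∂[p,q] = q − p.
This gives a 9×27 integer matrix of rank 8; reducing to Smith normal form yields diagonal entries (1,1,1,1,1,1,1,1).

The boundary map ∂_2: C_2 → C_1 maps a triangle to the signed sum of its edges. For instance
  ∂adf = df − af + ad,
  ∂bcf = cf − bf + bc.
The 27×18 boundary matrix has rank 18 and Smith normal form diag(1,1,1,1,1,1,1,1,1,1,1,1,1,1,1,1,1,2).

Now H_k = ker ∂_k / im ∂_{k+1}, so:

  H_0: rank C_0 − rank ∂_1 = 9 − 8 = 1, and the invariant factors of ∂_1 are all 1, so H_0 = Z.
  H_1: rank ker ∂_1 − rank ∂_2 = (27 − 8) − 18 = 1, and ∂_2 has invariant factor 2 > 1, so H_1 = Z ⊕ Z/2Z.
  H_2: rank ker ∂_2 − rank ∂_3 = (18 − 18) − 0 = 0, and there is no ∂_3, so H_2 = 0.

As a check, the Euler characteristic is 9 − 27 + 18 = 0, which agrees with 1 − 1 + 0 = 0.

H_0 = Z,  H_1 = Z ⊕ Z/2Z,  H_2 = 0.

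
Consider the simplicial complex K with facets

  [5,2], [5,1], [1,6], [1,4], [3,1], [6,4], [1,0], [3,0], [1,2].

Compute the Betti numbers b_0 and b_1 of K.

Take the total order 0 < 1 < 2 < 3 < 4 < 5 < 6 on the vertex set. Then K (dimension 1) consists of the simplices:

  0-simplices (7): [0], [1], [2], [3], [4], [5], [6]
  1-simplices (9): [0,1], [0,3], [1,2], [1,3], [1,4], [1,5], [1,6], [2,5], [4,6]

giving chain groups C_0 ≅ Z^7, C_1 ≅ Z^9.

∂_1: C_1 → C_0 sends each edge [p,q] (with p < q) to q − p.
As a 7×9 matrix over Z this has rank 6, with invariant factors (1,1,1,1,1,1).

Now H_k = ker ∂_k / im ∂_{k+1}, so:

  H_0: rank C_0 − rank ∂_1 = 7 − 6 = 1, and the invariant factors of ∂_1 are all 1, so H_0 = Z.
  H_1: rank ker ∂_1 − rank ∂_2 = (9 − 6) − 0 = 3, and there is no ∂_2, so H_1 = Z^3.

Hence the Betti numbers are b_0 = 1, b_1 = 3.

b_0 = 1, b_1 = 3.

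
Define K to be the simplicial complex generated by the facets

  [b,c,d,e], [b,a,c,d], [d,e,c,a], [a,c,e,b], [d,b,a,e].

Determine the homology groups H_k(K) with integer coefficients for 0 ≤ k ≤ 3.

H_0 ≅ Z,  H_1 = 0,  H_2 = 0,  H_3 ≅ Z.

K has 5 vertices, 10 edges, 10 triangles, 5 3-simplices.
rank ∂_0 = 0, rank ∂_1 = 4 ⇒ b_0 = 5 − 0 − 4 = 1; all invariant factors of ∂_1 are 1 so no torsion. So H_0 ≅ Z.
rank ∂_1 = 4, rank ∂_2 = 6 ⇒ b_1 = 10 − 4 − 6 = 0; all invariant factors of ∂_2 are 1 so no torsion. So H_1 ≅ 0.
rank ∂_2 = 6, rank ∂_3 = 4 ⇒ b_2 = 10 − 6 − 4 = 0; all invariant factors of ∂_3 are 1 so no torsion. So H_2 ≅ 0.
rank ∂_3 = 4, rank ∂_4 = 0 ⇒ b_3 = 5 − 4 − 0 = 1. So H_3 ≅ Z.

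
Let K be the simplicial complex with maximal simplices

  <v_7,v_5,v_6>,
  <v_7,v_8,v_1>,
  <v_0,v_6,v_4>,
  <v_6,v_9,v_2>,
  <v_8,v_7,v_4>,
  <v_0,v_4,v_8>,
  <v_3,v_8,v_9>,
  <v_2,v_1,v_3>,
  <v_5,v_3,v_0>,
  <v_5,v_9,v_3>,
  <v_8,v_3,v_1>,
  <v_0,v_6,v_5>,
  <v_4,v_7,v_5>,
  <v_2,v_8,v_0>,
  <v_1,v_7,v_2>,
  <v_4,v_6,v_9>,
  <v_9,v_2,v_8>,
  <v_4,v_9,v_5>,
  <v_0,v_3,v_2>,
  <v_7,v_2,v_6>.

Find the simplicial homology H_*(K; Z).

Order the vertices as v_0 < v_1 < v_2 < v_3 < v_4 < v_5 < v_6 < v_7 < v_8 < v_9. Listing each simplex with vertices in this order, K has dimension 2 with simplices:

  0-simplices (10): [v_0], [v_1], [v_2], [v_3], [v_4], [v_5], [v_6], [v_7], [v_8], [v_9]
  1-simplices (30): (30 of them)
  2-simplices (20): (20 of them)

giving chain groups C_0 ≅ Z^10, C_1 ≅ Z^30, C_2 ≅ Z^20.

Boundary ∂_1: C_1 → C_0 maps an edge to its endpoints' difference, ∂[p,q] = q − p. For instance
  ∂[v_1,v_3] = [v_3] − [v_1].
The 10×30 boundary matrix has rank 9 and Smith normal form diag(1,1,1,1,1,1,1,1,1).

∂_2: C_2 → C_1 acts by ∂[p,q,r] = [q,r] − [p,r] + [p,q]. For instance
  ∂[v_0,v_4,v_8] = [v_4,v_8] − [v_0,v_8] + [v_0,v_4],
  ∂[v_4,v_5,v_9] = [v_5,v_9] − [v_4,v_9] + [v_4,v_5].
This gives a 30×20 integer matrix of rank 20; reducing to Smith normal form yields diagonal entries (1,1,1,1,1,1,1,1,1,1,1,1,1,1,1,1,1,1,1,2).

From H_k ≅ ker(∂_k) / im(∂_{k+1}) we obtain:

  H_0: rank C_0 − rank ∂_1 = 10 − 9 = 1, and the invariant factors of ∂_1 are all 1, so H_0 = Z.
  H_1: rank ker ∂_1 − rank ∂_2 = (30 − 9) − 20 = 1, and ∂_2 has invariant factor 2 > 1, so H_1 = Z ⊕ Z/2Z.
  H_2: rank ker ∂_2 − rank ∂_3 = (20 − 20) − 0 = 0, and there is no ∂_3, so H_2 = 0.

As a check, the Euler characteristic is 10 − 30 + 20 = 0, which agrees with 1 − 1 + 0 = 0.
(K is a triangulation of the Klein bottle.)

H_0 ≅ Z,  H_1 ≅ Z ⊕ Z/2Z,  H_2 = 0.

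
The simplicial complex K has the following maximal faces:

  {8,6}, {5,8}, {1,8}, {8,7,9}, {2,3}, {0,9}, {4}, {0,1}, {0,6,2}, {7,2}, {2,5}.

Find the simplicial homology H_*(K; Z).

H_0 = Z^2,  H_1 = Z^4,  H_2 = 0.

We work with the vertex ordering 0 < 1 < 2 < 3 < 4 < 5 < 6 < 7 < 8 < 9. The simplices of K, each written with vertices in increasing order, are:

  0-simplices (10): [0], [1], [2], [3], [4], [5], [6], [7], [8], [9]
  1-simplices (14): [0,1], [0,2], [0,6], [0,9], [1,8], [2,3], [2,5], [2,6], [2,7], [5,8], [6,8], [7,8], [7,9], [8,9]
  2-simplices (2): [0,2,6], [7,8,9]

Hence C_0 ≅ Z^10, C_1 ≅ Z^14, C_2 ≅ Z^2.

The boundary map ∂_1: C_1 → C_0 sends each edge [p,q] (with p < q) to q − p. For instance
  ∂[0,1] = [1] − [0].
As a 10×14 matrix over Z this has rank 8, with invariant factors (1,1,1,1,1,1,1,1).

Boundary ∂_2: C_2 → C_1 sends each 2-simplex [p,q,r] to [q,r] − [p,r] + [p,q]. For instance
  ∂[7,8,9] = [8,9] − [7,9] + [7,8],
  ∂[0,2,6] = [2,6] − [0,6] + [0,2].
The 14×2 boundary matrix has rank 2 and Smith normal form diag(1,1).

Reading off H_k = ker ∂_k / im ∂_{k+1}:

  H_0: rank C_0 − rank ∂_1 = 10 − 8 = 2, and the invariant factors of ∂_1 are all 1, so H_0 = Z^2.
  H_1: rank ker ∂_1 − rank ∂_2 = (14 − 8) − 2 = 4, and the invariant factors of ∂_2 are all 1, so H_1 = Z^4.
  H_2: rank ker ∂_2 − rank ∂_3 = (2 − 2) − 0 = 0, and there is no ∂_3, so H_2 = 0.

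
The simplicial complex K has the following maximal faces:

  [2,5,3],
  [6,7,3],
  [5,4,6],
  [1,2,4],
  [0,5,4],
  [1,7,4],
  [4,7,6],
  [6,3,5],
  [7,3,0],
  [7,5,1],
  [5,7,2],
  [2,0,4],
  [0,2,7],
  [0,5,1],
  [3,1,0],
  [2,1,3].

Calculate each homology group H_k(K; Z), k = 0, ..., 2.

Order the vertices as 0 < 1 < 2 < 3 < 4 < 5 < 6 < 7. Listing each simplex with vertices in this order, K has dimension 2 with simplices:

  0-simplices (8): [0], [1], [2], [3], [4], [5], [6], [7]
  1-simplices (24): (24 of them)
  2-simplices (16): [0,1,3], [0,1,5], [0,2,4], [0,2,7], [0,3,7], [0,4,5], [1,2,3], [1,2,4], [1,4,7], [1,5,7], [2,3,5], [2,5,7], [3,5,6], [3,6,7], [4,5,6], [4,6,7]

Hence C_0 ≅ Z^8, C_1 ≅ Z^24, C_2 ≅ Z^16.

∂_1: C_1 → C_0 maps an edge to its endpoints' difference, ∂[p,q] = q − p.
The resulting 8×24 matrix has rank 7, and its Smith normal form has invariant factors (1,1,1,1,1,1,1).

∂_2: C_2 → C_1 maps a triangle to the signed sum of its edges. For instance
  ∂[2,5,7] = [5,7] − [2,7] + [2,5],
  ∂[3,5,6] = [5,6] − [3,6] + [3,5].
This gives a 24×16 integer matrix of rank 15; reducing to Smith normal form yields diagonal entries (1,1,1,1,1,1,1,1,1,1,1,1,1,1,1).

From H_k ≅ ker(∂_k) / im(∂_{k+1}) we obtain:

  H_0: rank C_0 − rank ∂_1 = 8 − 7 = 1, and the invariant factors of ∂_1 are all 1, so H_0 = Z.
  H_1: rank ker ∂_1 − rank ∂_2 = (24 − 7) − 15 = 2, and the invariant factors of ∂_2 are all 1, so H_1 = Z^2.
  H_2: rank ker ∂_2 − rank ∂_3 = (16 − 15) − 0 = 1, and there is no ∂_3, so H_2 = Z.

As a check, the Euler characteristic is 8 − 24 + 16 = 0, which agrees with 1 − 2 + 1 = 0.
(K is a triangulation of the torus T^2.)

H_0 ≅ Z,  H_1 ≅ Z^2,  H_2 ≅ Z.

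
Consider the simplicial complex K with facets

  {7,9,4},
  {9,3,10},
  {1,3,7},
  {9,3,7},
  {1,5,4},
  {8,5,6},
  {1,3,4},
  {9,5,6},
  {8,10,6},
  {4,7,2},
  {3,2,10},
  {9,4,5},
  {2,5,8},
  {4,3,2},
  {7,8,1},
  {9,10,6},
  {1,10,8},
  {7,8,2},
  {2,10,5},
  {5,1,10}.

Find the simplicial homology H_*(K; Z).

H_0 ≅ Z,  H_1 ≅ Z ⊕ Z/2Z,  H_2 = 0.

Take the total order 1 < 2 < 3 < 4 < 5 < 6 < 7 < 8 < 9 < 10 on the vertex set. Then K (dimension 2) consists of the simplices:

  0-simplices (10): [1], [2], [3], [4], [5], [6], [7], [8], [9], [10]
  1-simplices (30): (30 of them)
  2-simplices (20): (20 of them)

Hence C_0 ≅ Z^10, C_1 ≅ Z^30, C_2 ≅ Z^20.

The boundary map ∂_1: C_1 → C_0 is given by ∂[p,q] = [q] − [p].
The 10×30 boundary matrix has rank 9 and Smith normal form diag(1,1,1,1,1,1,1,1,1).

Boundary ∂_2: C_2 → C_1 maps a triangle to the signed sum of its edges. For instance
  ∂[1,8,10] = [8,10] − [1,10] + [1,8],
  ∂[5,6,9] = [6,9] − [5,9] + [5,6].
This gives a 30×20 integer matrix of rank 20; reducing to Smith normal form yields diagonal entries (1,1,1,1,1,1,1,1,1,1,1,1,1,1,1,1,1,1,1,2).

Reading off H_k = ker ∂_k / im ∂_{k+1}:

  H_0: rank C_0 − rank ∂_1 = 10 − 9 = 1, and the invariant factors of ∂_1 are all 1, so H_0 ≅ Z.
  H_1: rank ker ∂_1 − rank ∂_2 = (30 − 9) − 20 = 1, and ∂_2 has invariant factor 2 > 1, so H_1 ≅ Z ⊕ Z/2Z.
  H_2: rank ker ∂_2 − rank ∂_3 = (20 − 20) − 0 = 0, and there is no ∂_3, so H_2 ≅ 0.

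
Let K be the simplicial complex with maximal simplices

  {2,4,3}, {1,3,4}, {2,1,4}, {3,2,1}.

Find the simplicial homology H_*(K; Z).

Fix the vertex order 1 < 2 < 3 < 4 and write every simplex with vertices in increasing order. Then dim K = 2 and the simplices of K are:

  0-simplices (4): [1], [2], [3], [4]
  1-simplices (6): [1,2], [1,3], [1,4], [2,3], [2,4], [3,4]
  2-simplices (4): [1,2,3], [1,2,4], [1,3,4], [2,3,4]

so the chain groups are C_0 ≅ Z^4, C_1 ≅ Z^6, C_2 ≅ Z^4.

Boundary ∂_1: C_1 → C_0 is given by ∂[p,q] = [q] − [p].
This gives a 4×6 integer matrix of rank 3; reducing to Smith normal form yields diagonal entries (1,1,1).

The boundary map ∂_2: C_2 → C_1 acts by ∂[p,q,r] = [q,r] − [p,r] + [p,q]. For instance
  ∂[1,2,4] = [2,4] − [1,4] + [1,2],
  ∂[2,3,4] = [3,4] − [2,4] + [2,3].
The resulting 6×4 matrix has rank 3, and its Smith normal form has invariant factors (1,1,1).

Reading off H_k = ker ∂_k / im ∂_{k+1}:

  H_0: rank C_0 − rank ∂_1 = 4 − 3 = 1, and the invariant factors of ∂_1 are all 1, so H_0 = Z.
  H_1: rank ker ∂_1 − rank ∂_2 = (6 − 3) − 3 = 0, and the invariant factors of ∂_2 are all 1, so H_1 = 0.
  H_2: rank ker ∂_2 − rank ∂_3 = (4 − 3) − 0 = 1, and there is no ∂_3, so H_2 = Z.

H_0 ≅ Z,  H_1 = 0,  H_2 ≅ Z.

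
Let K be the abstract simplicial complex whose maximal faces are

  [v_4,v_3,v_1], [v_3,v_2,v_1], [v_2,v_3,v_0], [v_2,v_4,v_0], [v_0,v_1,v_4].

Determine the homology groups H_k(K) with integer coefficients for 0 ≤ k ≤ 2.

H_0 ≅ Z,  H_1 ≅ Z,  H_2 = 0.

Order the vertices as v_0 < v_1 < v_2 < v_3 < v_4. Listing each simplex with vertices in this order, K has dimension 2 with simplices:

  0-simplices (5): [v_0], [v_1], [v_2], [v_3], [v_4]
  1-simplices (10): [v_0,v_1], [v_0,v_2], [v_0,v_3], [v_0,v_4], [v_1,v_2], [v_1,v_3], [v_1,v_4], [v_2,v_3], [v_2,v_4], [v_3,v_4]
  2-simplices (5): [v_0,v_1,v_4], [v_0,v_2,v_3], [v_0,v_2,v_4], [v_1,v_2,v_3], [v_1,v_3,v_4]

giving chain groups C_0 ≅ Z^5, C_1 ≅ Z^10, C_2 ≅ Z^5.

The boundary map ∂_1: C_1 → C_0 is given by ∂[p,q] = [q] − [p]. For instance
  ∂[v_0,v_4] = [v_4] − [v_0].
The resulting 5×10 matrix has rank 4, and its Smith normal form has invariant factors (1,1,1,1).

Boundary ∂_2: C_2 → C_1 sends each 2-simplex [p,q,r] to [q,r] − [p,r] + [p,q]. For instance
  ∂[v_1,v_3,v_4] = [v_3,v_4] − [v_1,v_4] + [v_1,v_3],
  ∂[v_0,v_2,v_3] = [v_2,v_3] − [v_0,v_3] + [v_0,v_2].
As a 10×5 matrix over Z this has rank 5, with invariant factors (1,1,1,1,1).

From H_k ≅ ker(∂_k) / im(∂_{k+1}) we obtain:

  H_0: rank C_0 − rank ∂_1 = 5 − 4 = 1, and the invariant factors of ∂_1 are all 1, so H_0 = Z.
  H_1: rank ker ∂_1 − rank ∂_2 = (10 − 4) − 5 = 1, and the invariant factors of ∂_2 are all 1, so H_1 = Z.
  H_2: rank ker ∂_2 − rank ∂_3 = (5 − 5) − 0 = 0, and there is no ∂_3, so H_2 = 0.

As a check, the Euler characteristic is 5 − 10 + 5 = 0, which agrees with 1 − 1 + 0 = 0.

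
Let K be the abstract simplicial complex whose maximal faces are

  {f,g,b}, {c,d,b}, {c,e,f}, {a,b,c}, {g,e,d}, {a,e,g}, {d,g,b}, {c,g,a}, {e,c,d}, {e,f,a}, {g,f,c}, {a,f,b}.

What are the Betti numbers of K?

b_0 = 1, b_1 = 0, b_2 = 0.

Fix the vertex order a < b < c < d < e < f < g and write every simplex with vertices in increasing order. Then dim K = 2 and the simplices of K are:

  0-simplices (7): a, b, c, d, e, f, g
  1-simplices (18): ab, ac, ae, af, ag, bc, bd, bf, bg, cd, ce, cf, cg, de, dg, ef, eg, fg
  2-simplices (12): abc, abf, acg, aef, aeg, bcd, bdg, bfg, cde, cef, cfg, deg

so the chain groups are C_0 ≅ Z^7, C_1 ≅ Z^18, C_2 ≅ Z^12.

Boundary ∂_1: C_1 → C_0 sends each edge [p,q] (with p < q) to q − p.
This gives a 7×18 integer matrix of rank 6; reducing to Smith normal form yields diagonal entries (1,1,1,1,1,1).

The boundary map ∂_2: C_2 → C_1 maps a triangle to the signed sum of its edges. For instance
  ∂abf = bf − af + ab,
  ∂bfg = fg − bg + bf.
This gives a 18×12 integer matrix of rank 12; reducing to Smith normal form yields diagonal entries (1,1,1,1,1,1,1,1,1,1,1,2).

Now H_k = ker ∂_k / im ∂_{k+1}, so:

  H_0: rank C_0 − rank ∂_1 = 7 − 6 = 1, and the invariant factors of ∂_1 are all 1, so H_0 = Z.
  H_1: rank ker ∂_1 − rank ∂_2 = (18 − 6) − 12 = 0, and ∂_2 has invariant factor 2 > 1, so H_1 = Z/2Z.
  H_2: rank ker ∂_2 − rank ∂_3 = (12 − 12) − 0 = 0, and there is no ∂_3, so H_2 = 0.

As a check, the Euler characteristic is 7 − 18 + 12 = 1, which agrees with 1 − 0 + 0 = 1.

Hence the Betti numbers are b_0 = 1, b_1 = 0, b_2 = 0.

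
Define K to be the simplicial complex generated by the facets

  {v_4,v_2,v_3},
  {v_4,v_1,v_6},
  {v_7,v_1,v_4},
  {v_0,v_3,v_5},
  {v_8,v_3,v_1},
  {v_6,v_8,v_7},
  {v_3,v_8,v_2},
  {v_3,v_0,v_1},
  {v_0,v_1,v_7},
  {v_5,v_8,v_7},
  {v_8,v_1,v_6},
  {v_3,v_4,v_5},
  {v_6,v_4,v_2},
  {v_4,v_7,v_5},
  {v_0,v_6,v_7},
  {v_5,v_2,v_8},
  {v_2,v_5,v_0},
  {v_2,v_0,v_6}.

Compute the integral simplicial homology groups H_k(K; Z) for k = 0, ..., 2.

K has 9 vertices, 27 edges, 18 triangles.
rank ∂_0 = 0, rank ∂_1 = 8 ⇒ b_0 = 9 − 0 − 8 = 1; all invariant factors of ∂_1 are 1 so no torsion. So H_0 ≅ Z.
rank ∂_1 = 8, rank ∂_2 = 18 ⇒ b_1 = 27 − 8 − 18 = 1; ∂_2 has invariant factor(s) [2] giving torsion. So H_1 ≅ Z ⊕ Z/2Z.
rank ∂_2 = 18, rank ∂_3 = 0 ⇒ b_2 = 18 − 18 − 0 = 0. So H_2 ≅ 0.

H_0 = Z,  H_1 = Z ⊕ Z/2Z,  H_2 = 0.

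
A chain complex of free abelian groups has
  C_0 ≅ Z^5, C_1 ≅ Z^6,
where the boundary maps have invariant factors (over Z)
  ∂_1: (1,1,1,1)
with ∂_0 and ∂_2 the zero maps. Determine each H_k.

H_0: b_0 = 5 − 0 − 4 = 1; torsion from ∂_1 factors > 1: none. So H_0 = Z.
H_1: b_1 = 6 − 4 − 0 = 2; torsion from ∂_2 factors > 1: none. So H_1 = Z^2.

H_0 = Z,  H_1 = Z^2.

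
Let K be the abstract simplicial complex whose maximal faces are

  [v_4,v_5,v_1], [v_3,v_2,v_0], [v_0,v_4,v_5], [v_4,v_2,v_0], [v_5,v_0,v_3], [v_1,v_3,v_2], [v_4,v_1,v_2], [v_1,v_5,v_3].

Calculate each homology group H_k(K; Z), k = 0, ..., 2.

H_0 ≅ Z,  H_1 = 0,  H_2 ≅ Z.

Order the vertices as v_0 < v_1 < v_2 < v_3 < v_4 < v_5. Listing each simplex with vertices in this order, K has dimension 2 with simplices:

  0-simplices (6): [v_0], [v_1], [v_2], [v_3], [v_4], [v_5]
  1-simplices (12): [v_0,v_2], [v_0,v_3], [v_0,v_4], [v_0,v_5], [v_1,v_2], [v_1,v_3], [v_1,v_4], [v_1,v_5], [v_2,v_3], [v_2,v_4], [v_3,v_5], [v_4,v_5]
  2-simplices (8): [v_0,v_2,v_3], [v_0,v_2,v_4], [v_0,v_3,v_5], [v_0,v_4,v_5], [v_1,v_2,v_3], [v_1,v_2,v_4], [v_1,v_3,v_5], [v_1,v_4,v_5]

giving chain groups C_0 ≅ Z^6, C_1 ≅ Z^12, C_2 ≅ Z^8.

The boundary map ∂_1: C_1 → C_0 sends each edge [p,q] (with p < q) to q − p. For instance
  ∂[v_2,v_4] = [v_4] − [v_2].
As a 6×12 matrix over Z this has rank 5, with invariant factors (1,1,1,1,1).

Boundary ∂_2: C_2 → C_1 maps a triangle to the signed sum of its edges. For instance
  ∂[v_1,v_2,v_4] = [v_2,v_4] − [v_1,v_4] + [v_1,v_2],
  ∂[v_1,v_3,v_5] = [v_3,v_5] − [v_1,v_5] + [v_1,v_3].
As a 12×8 matrix over Z this has rank 7, with invariant factors (1,1,1,1,1,1,1).

From H_k ≅ ker(∂_k) / im(∂_{k+1}) we obtain:

  H_0: rank C_0 − rank ∂_1 = 6 − 5 = 1, and the invariant factors of ∂_1 are all 1, so H_0 ≅ Z.
  H_1: rank ker ∂_1 − rank ∂_2 = (12 − 5) − 7 = 0, and the invariant factors of ∂_2 are all 1, so H_1 ≅ 0.
  H_2: rank ker ∂_2 − rank ∂_3 = (8 − 7) − 0 = 1, and there is no ∂_3, so H_2 ≅ Z.

As a check, the Euler characteristic is 6 − 12 + 8 = 2, which agrees with 1 − 0 + 1 = 2.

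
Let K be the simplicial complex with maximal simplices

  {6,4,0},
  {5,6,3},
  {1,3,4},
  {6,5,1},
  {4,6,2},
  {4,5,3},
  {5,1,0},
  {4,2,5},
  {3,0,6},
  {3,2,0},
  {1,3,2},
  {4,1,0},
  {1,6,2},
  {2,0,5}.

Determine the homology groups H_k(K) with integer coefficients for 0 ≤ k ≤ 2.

Fix the vertex order 0 < 1 < 2 < 3 < 4 < 5 < 6 and write every simplex with vertices in increasing order. Then dim K = 2 and the simplices of K are:

  0-simplices (7): [0], [1], [2], [3], [4], [5], [6]
  1-simplices (21): [0,1], [0,2], [0,3], [0,4], [0,5], [0,6], [1,2], [1,3], [1,4], [1,5], [1,6], [2,3], [2,4], [2,5], [2,6], [3,4], [3,5], [3,6], [4,5], [4,6], [5,6]
  2-simplices (14): [0,1,4], [0,1,5], [0,2,3], [0,2,5], [0,3,6], [0,4,6], [1,2,3], [1,2,6], [1,3,4], [1,5,6], [2,4,5], [2,4,6], [3,4,5], [3,5,6]

Hence C_0 ≅ Z^7, C_1 ≅ Z^21, C_2 ≅ Z^14.

Boundary ∂_1: C_1 → C_0 maps an edge to its endpoints' difference, ∂[p,q] = q − p.
The resulting 7×21 matrix has rank 6, and its Smith normal form has invariant factors (1,1,1,1,1,1).

∂_2: C_2 → C_1 sends each 2-simplex [p,q,r] to [q,r] − [p,r] + [p,q]. For instance
  ∂[1,2,3] = [2,3] − [1,3] + [1,2],
  ∂[3,5,6] = [5,6] − [3,6] + [3,5].
The 21×14 boundary matrix has rank 13 and Smith normal form diag(1,1,1,1,1,1,1,1,1,1,1,1,1).

From H_k ≅ ker(∂_k) / im(∂_{k+1}) we obtain:

  H_0: rank C_0 − rank ∂_1 = 7 − 6 = 1, and the invariant factors of ∂_1 are all 1, so H_0 = Z.
  H_1: rank ker ∂_1 − rank ∂_2 = (21 − 6) − 13 = 2, and the invariant factors of ∂_2 are all 1, so H_1 = Z^2.
  H_2: rank ker ∂_2 − rank ∂_3 = (14 − 13) − 0 = 1, and there is no ∂_3, so H_2 = Z.

(K is a triangulation of the torus T^2.)

H_0 ≅ Z,  H_1 ≅ Z^2,  H_2 ≅ Z.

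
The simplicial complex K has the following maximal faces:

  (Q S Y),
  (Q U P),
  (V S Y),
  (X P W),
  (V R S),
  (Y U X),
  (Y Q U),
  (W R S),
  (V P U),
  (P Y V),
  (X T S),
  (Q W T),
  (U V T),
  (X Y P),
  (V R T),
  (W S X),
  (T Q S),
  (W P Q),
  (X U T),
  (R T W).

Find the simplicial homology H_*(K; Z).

Order the vertices as P < Q < R < S < T < U < V < W < X < Y. Listing each simplex with vertices in this order, K has dimension 2 with simplices:

  0-simplices (10): P, Q, R, S, T, U, V, W, X, Y
  1-simplices (30): PQ, PU, PV, PW, PX, PY, QS, QT, QU, QW, QY, RS, RT, RV, RW, ST, SV, SW, SX, SY, TU, TV, TW, TX, UV, UX, UY, VY, WX, XY
  2-simplices (20): PQU, PQW, PUV, PVY, PWX, PXY, QST, QSY, QTW, QUY, RSV, RSW, RTV, RTW, STX, SVY, SWX, TUV, TUX, UXY

giving chain groups C_0 ≅ Z^10, C_1 ≅ Z^30, C_2 ≅ Z^20.

∂_1: C_1 → C_0 is given by ∂[p,q] = [q] − [p]. For instance
  ∂PY = Y − P.
The 10×30 boundary matrix has rank 9 and Smith normal form diag(1,1,1,1,1,1,1,1,1).

∂_2: C_2 → C_1 maps a triangle to the signed sum of its edges. For instance
  ∂SWX = WX − SX + SW,
  ∂RTV = TV − RV + RT.
This gives a 30×20 integer matrix of rank 20; reducing to Smith normal form yields diagonal entries (1,1,1,1,1,1,1,1,1,1,1,1,1,1,1,1,1,1,1,2).

Computing H_k = (kernel of ∂_k) / (image of ∂_{k+1}):

  H_0: rank C_0 − rank ∂_1 = 10 − 9 = 1, and the invariant factors of ∂_1 are all 1, so H_0 = Z.
  H_1: rank ker ∂_1 − rank ∂_2 = (30 − 9) − 20 = 1, and ∂_2 has invariant factor 2 > 1, so H_1 = Z × Z/2.
  H_2: rank ker ∂_2 − rank ∂_3 = (20 − 20) − 0 = 0, and there is no ∂_3, so H_2 = 0.

As a check, the Euler characteristic is 10 − 30 + 20 = 0, which agrees with 1 − 1 + 0 = 0.

H_0 ≅ Z,  H_1 ≅ Z × Z/2,  H_2 = 0.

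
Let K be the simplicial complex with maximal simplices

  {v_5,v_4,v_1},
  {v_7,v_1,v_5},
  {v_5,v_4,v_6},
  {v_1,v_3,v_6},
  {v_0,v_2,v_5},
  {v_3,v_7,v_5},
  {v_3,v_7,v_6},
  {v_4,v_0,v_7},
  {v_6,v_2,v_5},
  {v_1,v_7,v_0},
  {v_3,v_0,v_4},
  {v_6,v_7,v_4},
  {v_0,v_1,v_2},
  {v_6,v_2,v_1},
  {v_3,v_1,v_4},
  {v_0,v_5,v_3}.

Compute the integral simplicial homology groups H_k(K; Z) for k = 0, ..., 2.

H_0 = Z,  H_1 = Z^2,  H_2 = Z.

Order the vertices as v_0 < v_1 < v_2 < v_3 < v_4 < v_5 < v_6 < v_7. Listing each simplex with vertices in this order, K has dimension 2 with simplices:

  0-simplices (8): [v_0], [v_1], [v_2], [v_3], [v_4], [v_5], [v_6], [v_7]
  1-simplices (24): (24 of them)
  2-simplices (16): (16 of them)

giving chain groups C_0 ≅ Z^8, C_1 ≅ Z^24, C_2 ≅ Z^16.

Boundary ∂_1: C_1 → C_0 maps an edge to its endpoints' difference, ∂[p,q] = q − p.
The resulting 8×24 matrix has rank 7, and its Smith normal form has invariant factors (1,1,1,1,1,1,1).

Boundary ∂_2: C_2 → C_1 sends each 2-simplex [p,q,r] to [q,r] − [p,r] + [p,q]. For instance
  ∂[v_0,v_1,v_7] = [v_1,v_7] − [v_0,v_7] + [v_0,v_1],
  ∂[v_1,v_4,v_5] = [v_4,v_5] − [v_1,v_5] + [v_1,v_4].
The resulting 24×16 matrix has rank 15, and its Smith normal form has invariant factors (1,1,1,1,1,1,1,1,1,1,1,1,1,1,1).

Now H_k = ker ∂_k / im ∂_{k+1}, so:

  H_0: rank C_0 − rank ∂_1 = 8 − 7 = 1, and the invariant factors of ∂_1 are all 1, so H_0 ≅ Z.
  H_1: rank ker ∂_1 − rank ∂_2 = (24 − 7) − 15 = 2, and the invariant factors of ∂_2 are all 1, so H_1 ≅ Z^2.
  H_2: rank ker ∂_2 − rank ∂_3 = (16 − 15) − 0 = 1, and there is no ∂_3, so H_2 ≅ Z.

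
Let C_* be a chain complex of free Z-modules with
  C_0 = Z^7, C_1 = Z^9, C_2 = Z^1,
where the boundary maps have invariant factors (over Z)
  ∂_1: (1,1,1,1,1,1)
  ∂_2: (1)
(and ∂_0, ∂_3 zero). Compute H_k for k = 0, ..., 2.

H_0 = Z,  H_1 = Z^2,  H_2 = 0.

H_0: b_0 = 7 − 0 − 6 = 1; torsion from ∂_1 factors > 1: none. So H_0 = Z.
H_1: b_1 = 9 − 6 − 1 = 2; torsion from ∂_2 factors > 1: none. So H_1 = Z^2.
H_2: b_2 = 1 − 1 − 0 = 0; torsion from ∂_3 factors > 1: none. So H_2 = 0.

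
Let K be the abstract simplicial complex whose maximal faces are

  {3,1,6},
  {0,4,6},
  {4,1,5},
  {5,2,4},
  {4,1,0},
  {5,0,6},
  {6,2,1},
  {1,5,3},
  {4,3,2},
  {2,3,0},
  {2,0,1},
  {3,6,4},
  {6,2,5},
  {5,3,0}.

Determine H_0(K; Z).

We work with the vertex ordering 0 < 1 < 2 < 3 < 4 < 5 < 6. The simplices of K, each written with vertices in increasing order, are:

  0-simplices (7): [0], [1], [2], [3], [4], [5], [6]
  1-simplices (21): [0,1], [0,2], [0,3], [0,4], [0,5], [0,6], [1,2], [1,3], [1,4], [1,5], [1,6], [2,3], [2,4], [2,5], [2,6], [3,4], [3,5], [3,6], [4,5], [4,6], [5,6]
  2-simplices (14): [0,1,2], [0,1,4], [0,2,3], [0,3,5], [0,4,6], [0,5,6], [1,2,6], [1,3,5], [1,3,6], [1,4,5], [2,3,4], [2,4,5], [2,5,6], [3,4,6]

so the chain groups are C_0 ≅ Z^7, C_1 ≅ Z^21, C_2 ≅ Z^14.

Boundary ∂_1: C_1 → C_0 sends each edge [p,q] (with p < q) to q − p. For instance
  ∂[0,5] = [5] − [0].
The 7×21 boundary matrix has rank 6 and Smith normal form diag(1,1,1,1,1,1).

The boundary map ∂_2: C_2 → C_1 acts by ∂[p,q,r] = [q,r] − [p,r] + [p,q]. For instance
  ∂[3,4,6] = [4,6] − [3,6] + [3,4],
  ∂[1,3,5] = [3,5] − [1,5] + [1,3].
The resulting 21×14 matrix has rank 13, and its Smith normal form has invariant factors (1,1,1,1,1,1,1,1,1,1,1,1,1).

Reading off H_k = ker ∂_k / im ∂_{k+1}:

  H_0: rank C_0 − rank ∂_1 = 7 − 6 = 1, and the invariant factors of ∂_1 are all 1, so H_0 ≅ Z.

H_0 ≅ Z.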